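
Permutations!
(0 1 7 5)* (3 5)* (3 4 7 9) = (0 1 9 3 5)(4 7) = [1, 9, 2, 5, 7, 0, 6, 4, 8, 3]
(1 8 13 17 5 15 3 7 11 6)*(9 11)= (1 8 13 17 5 15 3 7 9 11 6)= [0, 8, 2, 7, 4, 15, 1, 9, 13, 11, 10, 6, 12, 17, 14, 3, 16, 5]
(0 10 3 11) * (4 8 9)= [10, 1, 2, 11, 8, 5, 6, 7, 9, 4, 3, 0]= (0 10 3 11)(4 8 9)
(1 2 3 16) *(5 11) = (1 2 3 16)(5 11) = [0, 2, 3, 16, 4, 11, 6, 7, 8, 9, 10, 5, 12, 13, 14, 15, 1]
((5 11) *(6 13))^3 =((5 11)(6 13))^3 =(5 11)(6 13)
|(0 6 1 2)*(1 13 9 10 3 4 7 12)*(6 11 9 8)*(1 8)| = 13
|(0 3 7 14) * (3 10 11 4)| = 7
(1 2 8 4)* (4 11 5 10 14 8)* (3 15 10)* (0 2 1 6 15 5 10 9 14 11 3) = [2, 1, 4, 5, 6, 0, 15, 7, 3, 14, 11, 10, 12, 13, 8, 9] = (0 2 4 6 15 9 14 8 3 5)(10 11)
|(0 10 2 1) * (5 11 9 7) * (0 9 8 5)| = |(0 10 2 1 9 7)(5 11 8)| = 6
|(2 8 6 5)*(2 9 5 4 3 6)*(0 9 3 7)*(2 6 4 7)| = |(0 9 5 3 4 2 8 6 7)| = 9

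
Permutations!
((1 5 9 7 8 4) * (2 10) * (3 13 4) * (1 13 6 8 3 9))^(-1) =((1 5)(2 10)(3 6 8 9 7)(4 13))^(-1) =(1 5)(2 10)(3 7 9 8 6)(4 13)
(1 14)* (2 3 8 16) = (1 14)(2 3 8 16) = [0, 14, 3, 8, 4, 5, 6, 7, 16, 9, 10, 11, 12, 13, 1, 15, 2]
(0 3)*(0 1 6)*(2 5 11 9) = [3, 6, 5, 1, 4, 11, 0, 7, 8, 2, 10, 9] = (0 3 1 6)(2 5 11 9)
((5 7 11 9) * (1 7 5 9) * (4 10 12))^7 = ((1 7 11)(4 10 12))^7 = (1 7 11)(4 10 12)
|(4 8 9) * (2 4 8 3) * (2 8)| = 5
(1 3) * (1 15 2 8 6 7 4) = (1 3 15 2 8 6 7 4) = [0, 3, 8, 15, 1, 5, 7, 4, 6, 9, 10, 11, 12, 13, 14, 2]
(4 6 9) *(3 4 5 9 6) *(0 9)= (0 9 5)(3 4)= [9, 1, 2, 4, 3, 0, 6, 7, 8, 5]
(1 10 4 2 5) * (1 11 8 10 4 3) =(1 4 2 5 11 8 10 3) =[0, 4, 5, 1, 2, 11, 6, 7, 10, 9, 3, 8]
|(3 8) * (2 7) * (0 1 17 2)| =|(0 1 17 2 7)(3 8)| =10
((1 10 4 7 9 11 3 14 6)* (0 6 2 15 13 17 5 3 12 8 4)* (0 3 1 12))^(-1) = (0 11 9 7 4 8 12 6)(1 5 17 13 15 2 14 3 10)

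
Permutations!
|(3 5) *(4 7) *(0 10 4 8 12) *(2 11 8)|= |(0 10 4 7 2 11 8 12)(3 5)|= 8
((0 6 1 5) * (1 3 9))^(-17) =(0 6 3 9 1 5)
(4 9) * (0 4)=(0 4 9)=[4, 1, 2, 3, 9, 5, 6, 7, 8, 0]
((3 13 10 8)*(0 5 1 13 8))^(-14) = (0 5 1 13 10)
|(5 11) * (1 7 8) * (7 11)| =5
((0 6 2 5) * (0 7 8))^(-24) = (8)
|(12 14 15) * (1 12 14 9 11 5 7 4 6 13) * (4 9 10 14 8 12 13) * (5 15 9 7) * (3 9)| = |(1 13)(3 9 11 15 8 12 10 14)(4 6)| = 8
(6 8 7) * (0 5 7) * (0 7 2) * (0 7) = [5, 1, 7, 3, 4, 2, 8, 6, 0] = (0 5 2 7 6 8)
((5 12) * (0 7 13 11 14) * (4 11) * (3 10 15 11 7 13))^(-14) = ((0 13 4 7 3 10 15 11 14)(5 12))^(-14) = (0 3 14 7 11 4 15 13 10)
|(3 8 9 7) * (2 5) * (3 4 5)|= 7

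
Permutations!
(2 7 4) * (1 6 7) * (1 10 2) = (1 6 7 4)(2 10) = [0, 6, 10, 3, 1, 5, 7, 4, 8, 9, 2]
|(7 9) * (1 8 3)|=|(1 8 3)(7 9)|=6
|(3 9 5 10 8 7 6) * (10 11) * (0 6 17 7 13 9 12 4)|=30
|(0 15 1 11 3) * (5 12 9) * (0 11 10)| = |(0 15 1 10)(3 11)(5 12 9)| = 12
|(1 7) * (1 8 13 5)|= |(1 7 8 13 5)|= 5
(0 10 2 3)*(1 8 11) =[10, 8, 3, 0, 4, 5, 6, 7, 11, 9, 2, 1] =(0 10 2 3)(1 8 11)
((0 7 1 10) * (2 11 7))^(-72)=(11)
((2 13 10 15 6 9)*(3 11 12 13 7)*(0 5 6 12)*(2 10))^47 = (0 11 3 7 2 13 12 15 10 9 6 5)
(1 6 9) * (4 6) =[0, 4, 2, 3, 6, 5, 9, 7, 8, 1] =(1 4 6 9)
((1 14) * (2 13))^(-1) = ((1 14)(2 13))^(-1) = (1 14)(2 13)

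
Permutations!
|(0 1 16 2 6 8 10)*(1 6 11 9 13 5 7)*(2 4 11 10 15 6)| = 24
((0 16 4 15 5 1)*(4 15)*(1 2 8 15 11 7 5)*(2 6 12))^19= ((0 16 11 7 5 6 12 2 8 15 1))^19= (0 8 6 11 1 2 5 16 15 12 7)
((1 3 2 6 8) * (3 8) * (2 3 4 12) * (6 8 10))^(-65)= (1 2 4 10 8 12 6)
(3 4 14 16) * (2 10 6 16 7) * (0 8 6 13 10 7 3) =(0 8 6 16)(2 7)(3 4 14)(10 13) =[8, 1, 7, 4, 14, 5, 16, 2, 6, 9, 13, 11, 12, 10, 3, 15, 0]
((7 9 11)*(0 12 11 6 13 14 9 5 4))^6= ((0 12 11 7 5 4)(6 13 14 9))^6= (6 14)(9 13)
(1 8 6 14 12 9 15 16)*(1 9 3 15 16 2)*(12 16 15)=(1 8 6 14 16 9 15 2)(3 12)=[0, 8, 1, 12, 4, 5, 14, 7, 6, 15, 10, 11, 3, 13, 16, 2, 9]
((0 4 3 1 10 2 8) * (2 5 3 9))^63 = ((0 4 9 2 8)(1 10 5 3))^63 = (0 2 4 8 9)(1 3 5 10)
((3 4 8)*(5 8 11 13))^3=(3 13)(4 5)(8 11)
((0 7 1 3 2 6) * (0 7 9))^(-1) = (0 9)(1 7 6 2 3)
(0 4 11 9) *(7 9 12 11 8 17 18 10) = (0 4 8 17 18 10 7 9)(11 12) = [4, 1, 2, 3, 8, 5, 6, 9, 17, 0, 7, 12, 11, 13, 14, 15, 16, 18, 10]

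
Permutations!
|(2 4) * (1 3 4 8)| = 5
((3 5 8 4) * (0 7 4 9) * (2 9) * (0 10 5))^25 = (10)(0 7 4 3)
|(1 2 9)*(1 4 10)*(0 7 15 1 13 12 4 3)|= |(0 7 15 1 2 9 3)(4 10 13 12)|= 28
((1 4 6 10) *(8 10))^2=(1 6 10 4 8)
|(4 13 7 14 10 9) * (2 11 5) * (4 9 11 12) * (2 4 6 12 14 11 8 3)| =10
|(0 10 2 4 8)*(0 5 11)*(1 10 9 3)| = 10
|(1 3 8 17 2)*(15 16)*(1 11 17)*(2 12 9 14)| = 6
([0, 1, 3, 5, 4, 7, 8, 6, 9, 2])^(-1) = (2 9 8 6 7 5 3)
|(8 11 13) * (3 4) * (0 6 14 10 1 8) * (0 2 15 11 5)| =28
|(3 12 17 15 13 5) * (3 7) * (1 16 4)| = |(1 16 4)(3 12 17 15 13 5 7)| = 21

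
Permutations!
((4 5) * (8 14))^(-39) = ((4 5)(8 14))^(-39) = (4 5)(8 14)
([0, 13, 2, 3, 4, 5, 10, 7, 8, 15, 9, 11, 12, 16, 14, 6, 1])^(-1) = (1 16 13)(6 15 9 10)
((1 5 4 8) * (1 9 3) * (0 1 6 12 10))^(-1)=(0 10 12 6 3 9 8 4 5 1)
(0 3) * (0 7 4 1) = (0 3 7 4 1) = [3, 0, 2, 7, 1, 5, 6, 4]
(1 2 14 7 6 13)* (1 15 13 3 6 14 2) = (3 6)(7 14)(13 15) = [0, 1, 2, 6, 4, 5, 3, 14, 8, 9, 10, 11, 12, 15, 7, 13]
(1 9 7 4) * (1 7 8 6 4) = (1 9 8 6 4 7) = [0, 9, 2, 3, 7, 5, 4, 1, 6, 8]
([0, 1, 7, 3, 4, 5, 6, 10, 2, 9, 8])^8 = [0, 1, 2, 3, 4, 5, 6, 7, 8, 9, 10]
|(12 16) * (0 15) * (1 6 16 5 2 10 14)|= |(0 15)(1 6 16 12 5 2 10 14)|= 8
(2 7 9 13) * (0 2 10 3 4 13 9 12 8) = (0 2 7 12 8)(3 4 13 10) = [2, 1, 7, 4, 13, 5, 6, 12, 0, 9, 3, 11, 8, 10]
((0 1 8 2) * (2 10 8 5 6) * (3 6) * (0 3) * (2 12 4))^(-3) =(2 6 4 3 12)(8 10) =((0 1 5)(2 3 6 12 4)(8 10))^(-3)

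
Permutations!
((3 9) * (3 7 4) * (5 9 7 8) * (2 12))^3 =(2 12)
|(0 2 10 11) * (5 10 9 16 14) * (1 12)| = 8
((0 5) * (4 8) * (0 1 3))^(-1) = ((0 5 1 3)(4 8))^(-1) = (0 3 1 5)(4 8)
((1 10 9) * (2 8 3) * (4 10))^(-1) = (1 9 10 4)(2 3 8)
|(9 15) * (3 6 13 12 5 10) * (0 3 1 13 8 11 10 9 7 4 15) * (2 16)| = 66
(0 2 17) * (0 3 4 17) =(0 2)(3 4 17) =[2, 1, 0, 4, 17, 5, 6, 7, 8, 9, 10, 11, 12, 13, 14, 15, 16, 3]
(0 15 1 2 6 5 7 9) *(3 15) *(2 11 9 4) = (0 3 15 1 11 9)(2 6 5 7 4) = [3, 11, 6, 15, 2, 7, 5, 4, 8, 0, 10, 9, 12, 13, 14, 1]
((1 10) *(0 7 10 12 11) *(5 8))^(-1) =((0 7 10 1 12 11)(5 8))^(-1) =(0 11 12 1 10 7)(5 8)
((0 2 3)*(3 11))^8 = ((0 2 11 3))^8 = (11)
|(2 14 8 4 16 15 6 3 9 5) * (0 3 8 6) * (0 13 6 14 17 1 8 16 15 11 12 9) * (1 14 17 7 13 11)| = 26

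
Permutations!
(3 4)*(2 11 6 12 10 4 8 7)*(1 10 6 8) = (1 10 4 3)(2 11 8 7)(6 12) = [0, 10, 11, 1, 3, 5, 12, 2, 7, 9, 4, 8, 6]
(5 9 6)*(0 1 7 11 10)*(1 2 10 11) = (11)(0 2 10)(1 7)(5 9 6) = [2, 7, 10, 3, 4, 9, 5, 1, 8, 6, 0, 11]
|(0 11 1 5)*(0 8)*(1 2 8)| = 4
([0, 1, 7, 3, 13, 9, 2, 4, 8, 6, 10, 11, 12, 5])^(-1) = (2 6 9 5 13 4 7)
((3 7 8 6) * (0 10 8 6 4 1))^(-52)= (0 4 10 1 8)(3 6 7)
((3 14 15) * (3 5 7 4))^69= (3 5)(4 15)(7 14)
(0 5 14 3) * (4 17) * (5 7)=[7, 1, 2, 0, 17, 14, 6, 5, 8, 9, 10, 11, 12, 13, 3, 15, 16, 4]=(0 7 5 14 3)(4 17)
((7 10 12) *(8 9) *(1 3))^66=((1 3)(7 10 12)(8 9))^66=(12)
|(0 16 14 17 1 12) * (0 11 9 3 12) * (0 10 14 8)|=12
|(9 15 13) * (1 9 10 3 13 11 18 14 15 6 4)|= 12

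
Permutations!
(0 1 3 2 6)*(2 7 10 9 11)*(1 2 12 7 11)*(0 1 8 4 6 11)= (0 2 11 12 7 10 9 8 4 6 1 3)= [2, 3, 11, 0, 6, 5, 1, 10, 4, 8, 9, 12, 7]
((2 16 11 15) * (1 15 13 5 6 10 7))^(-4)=((1 15 2 16 11 13 5 6 10 7))^(-4)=(1 5 2 10 11)(6 16 7 13 15)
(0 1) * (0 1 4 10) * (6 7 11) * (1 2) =(0 4 10)(1 2)(6 7 11) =[4, 2, 1, 3, 10, 5, 7, 11, 8, 9, 0, 6]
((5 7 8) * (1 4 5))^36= (1 4 5 7 8)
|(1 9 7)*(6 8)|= |(1 9 7)(6 8)|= 6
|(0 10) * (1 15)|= 2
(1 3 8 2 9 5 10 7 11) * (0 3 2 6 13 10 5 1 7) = (0 3 8 6 13 10)(1 2 9)(7 11) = [3, 2, 9, 8, 4, 5, 13, 11, 6, 1, 0, 7, 12, 10]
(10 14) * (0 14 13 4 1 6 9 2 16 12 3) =(0 14 10 13 4 1 6 9 2 16 12 3) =[14, 6, 16, 0, 1, 5, 9, 7, 8, 2, 13, 11, 3, 4, 10, 15, 12]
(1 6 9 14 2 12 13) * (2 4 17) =(1 6 9 14 4 17 2 12 13) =[0, 6, 12, 3, 17, 5, 9, 7, 8, 14, 10, 11, 13, 1, 4, 15, 16, 2]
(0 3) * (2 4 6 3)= [2, 1, 4, 0, 6, 5, 3]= (0 2 4 6 3)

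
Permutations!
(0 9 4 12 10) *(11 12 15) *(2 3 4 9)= (0 2 3 4 15 11 12 10)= [2, 1, 3, 4, 15, 5, 6, 7, 8, 9, 0, 12, 10, 13, 14, 11]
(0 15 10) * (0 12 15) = (10 12 15) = [0, 1, 2, 3, 4, 5, 6, 7, 8, 9, 12, 11, 15, 13, 14, 10]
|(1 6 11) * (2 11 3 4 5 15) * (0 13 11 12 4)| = |(0 13 11 1 6 3)(2 12 4 5 15)| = 30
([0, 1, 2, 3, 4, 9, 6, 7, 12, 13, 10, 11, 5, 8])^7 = (5 13 12 9 8)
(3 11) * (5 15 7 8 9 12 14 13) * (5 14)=(3 11)(5 15 7 8 9 12)(13 14)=[0, 1, 2, 11, 4, 15, 6, 8, 9, 12, 10, 3, 5, 14, 13, 7]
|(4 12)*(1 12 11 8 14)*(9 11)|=|(1 12 4 9 11 8 14)|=7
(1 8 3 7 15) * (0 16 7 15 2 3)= (0 16 7 2 3 15 1 8)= [16, 8, 3, 15, 4, 5, 6, 2, 0, 9, 10, 11, 12, 13, 14, 1, 7]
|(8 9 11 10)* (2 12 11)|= 6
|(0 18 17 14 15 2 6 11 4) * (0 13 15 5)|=30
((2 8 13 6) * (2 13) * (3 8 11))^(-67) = (2 11 3 8)(6 13)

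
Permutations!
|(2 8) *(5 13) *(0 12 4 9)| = |(0 12 4 9)(2 8)(5 13)| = 4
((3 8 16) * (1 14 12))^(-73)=(1 12 14)(3 16 8)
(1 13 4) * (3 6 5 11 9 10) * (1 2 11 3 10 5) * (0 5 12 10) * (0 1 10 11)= (0 5 3 6 10 1 13 4 2)(9 12 11)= [5, 13, 0, 6, 2, 3, 10, 7, 8, 12, 1, 9, 11, 4]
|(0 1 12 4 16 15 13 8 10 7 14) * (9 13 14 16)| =12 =|(0 1 12 4 9 13 8 10 7 16 15 14)|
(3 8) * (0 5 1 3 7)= (0 5 1 3 8 7)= [5, 3, 2, 8, 4, 1, 6, 0, 7]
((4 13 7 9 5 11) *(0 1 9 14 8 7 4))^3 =(14)(0 5 1 11 9)(4 13) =((0 1 9 5 11)(4 13)(7 14 8))^3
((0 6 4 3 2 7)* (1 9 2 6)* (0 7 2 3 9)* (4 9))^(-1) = ((0 1)(3 6 9))^(-1) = (0 1)(3 9 6)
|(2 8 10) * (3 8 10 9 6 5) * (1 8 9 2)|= |(1 8 2 10)(3 9 6 5)|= 4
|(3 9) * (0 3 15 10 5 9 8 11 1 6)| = 12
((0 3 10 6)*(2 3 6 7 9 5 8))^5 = (0 6)(2 5 7 3 8 9 10) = ((0 6)(2 3 10 7 9 5 8))^5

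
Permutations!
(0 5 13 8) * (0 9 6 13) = (0 5)(6 13 8 9) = [5, 1, 2, 3, 4, 0, 13, 7, 9, 6, 10, 11, 12, 8]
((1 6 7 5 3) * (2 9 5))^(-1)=(1 3 5 9 2 7 6)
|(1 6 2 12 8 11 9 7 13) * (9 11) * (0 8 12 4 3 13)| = |(0 8 9 7)(1 6 2 4 3 13)| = 12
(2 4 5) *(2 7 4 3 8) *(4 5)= (2 3 8)(5 7)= [0, 1, 3, 8, 4, 7, 6, 5, 2]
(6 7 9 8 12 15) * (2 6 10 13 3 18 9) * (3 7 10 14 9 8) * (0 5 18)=[5, 1, 6, 0, 4, 18, 10, 2, 12, 3, 13, 11, 15, 7, 9, 14, 16, 17, 8]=(0 5 18 8 12 15 14 9 3)(2 6 10 13 7)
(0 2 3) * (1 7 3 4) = (0 2 4 1 7 3) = [2, 7, 4, 0, 1, 5, 6, 3]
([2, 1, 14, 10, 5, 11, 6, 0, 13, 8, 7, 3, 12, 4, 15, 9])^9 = (0 11 8 2 3 13 14 10 4 15 7 5 9)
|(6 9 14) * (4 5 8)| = 3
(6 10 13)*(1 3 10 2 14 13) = (1 3 10)(2 14 13 6) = [0, 3, 14, 10, 4, 5, 2, 7, 8, 9, 1, 11, 12, 6, 13]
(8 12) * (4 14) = (4 14)(8 12) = [0, 1, 2, 3, 14, 5, 6, 7, 12, 9, 10, 11, 8, 13, 4]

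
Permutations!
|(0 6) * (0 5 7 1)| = 5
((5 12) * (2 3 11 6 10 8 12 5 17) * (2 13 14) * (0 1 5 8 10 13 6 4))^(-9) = ((0 1 5 8 12 17 6 13 14 2 3 11 4))^(-9) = (0 12 14 4 8 13 11 5 6 3 1 17 2)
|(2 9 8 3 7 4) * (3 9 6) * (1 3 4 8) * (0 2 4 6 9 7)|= 10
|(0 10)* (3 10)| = |(0 3 10)| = 3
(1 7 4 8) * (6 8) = (1 7 4 6 8) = [0, 7, 2, 3, 6, 5, 8, 4, 1]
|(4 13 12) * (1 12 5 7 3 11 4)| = |(1 12)(3 11 4 13 5 7)| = 6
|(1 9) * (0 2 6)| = 6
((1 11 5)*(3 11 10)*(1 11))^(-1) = (1 3 10)(5 11)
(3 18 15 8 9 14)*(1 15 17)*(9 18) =(1 15 8 18 17)(3 9 14) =[0, 15, 2, 9, 4, 5, 6, 7, 18, 14, 10, 11, 12, 13, 3, 8, 16, 1, 17]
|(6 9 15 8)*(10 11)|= |(6 9 15 8)(10 11)|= 4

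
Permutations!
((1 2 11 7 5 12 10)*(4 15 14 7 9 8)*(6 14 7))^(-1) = ((1 2 11 9 8 4 15 7 5 12 10)(6 14))^(-1) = (1 10 12 5 7 15 4 8 9 11 2)(6 14)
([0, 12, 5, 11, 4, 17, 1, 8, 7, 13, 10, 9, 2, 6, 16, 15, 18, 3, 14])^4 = (1 17 13 2 11)(3 6 5 9 12)(14 16 18)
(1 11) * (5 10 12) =(1 11)(5 10 12) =[0, 11, 2, 3, 4, 10, 6, 7, 8, 9, 12, 1, 5]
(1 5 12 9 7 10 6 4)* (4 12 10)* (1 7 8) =(1 5 10 6 12 9 8)(4 7) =[0, 5, 2, 3, 7, 10, 12, 4, 1, 8, 6, 11, 9]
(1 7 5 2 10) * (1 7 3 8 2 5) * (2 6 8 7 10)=(10)(1 3 7)(6 8)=[0, 3, 2, 7, 4, 5, 8, 1, 6, 9, 10]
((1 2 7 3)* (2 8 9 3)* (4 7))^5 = (1 8 9 3)(2 7 4)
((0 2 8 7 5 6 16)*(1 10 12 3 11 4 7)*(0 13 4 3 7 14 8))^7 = ((0 2)(1 10 12 7 5 6 16 13 4 14 8)(3 11))^7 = (0 2)(1 13 7 8 16 12 14 6 10 4 5)(3 11)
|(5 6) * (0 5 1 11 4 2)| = |(0 5 6 1 11 4 2)| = 7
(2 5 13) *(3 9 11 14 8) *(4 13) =(2 5 4 13)(3 9 11 14 8) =[0, 1, 5, 9, 13, 4, 6, 7, 3, 11, 10, 14, 12, 2, 8]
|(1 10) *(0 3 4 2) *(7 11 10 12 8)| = |(0 3 4 2)(1 12 8 7 11 10)| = 12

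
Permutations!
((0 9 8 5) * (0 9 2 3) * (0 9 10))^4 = ((0 2 3 9 8 5 10))^4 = (0 8 2 5 3 10 9)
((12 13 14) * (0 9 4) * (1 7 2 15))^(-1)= (0 4 9)(1 15 2 7)(12 14 13)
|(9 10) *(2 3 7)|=|(2 3 7)(9 10)|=6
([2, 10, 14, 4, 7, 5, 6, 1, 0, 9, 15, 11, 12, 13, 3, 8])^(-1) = [8, 7, 0, 14, 3, 5, 6, 4, 15, 9, 1, 11, 12, 13, 2, 10]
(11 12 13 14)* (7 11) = (7 11 12 13 14) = [0, 1, 2, 3, 4, 5, 6, 11, 8, 9, 10, 12, 13, 14, 7]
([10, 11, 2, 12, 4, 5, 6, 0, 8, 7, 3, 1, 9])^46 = (0 9 3)(7 12 10)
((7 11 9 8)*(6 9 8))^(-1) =((6 9)(7 11 8))^(-1) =(6 9)(7 8 11)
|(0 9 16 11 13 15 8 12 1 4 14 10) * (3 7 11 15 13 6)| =20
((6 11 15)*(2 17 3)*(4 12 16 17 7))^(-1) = (2 3 17 16 12 4 7)(6 15 11) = ((2 7 4 12 16 17 3)(6 11 15))^(-1)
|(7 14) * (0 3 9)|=6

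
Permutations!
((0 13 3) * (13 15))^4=(15)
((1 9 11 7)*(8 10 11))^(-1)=((1 9 8 10 11 7))^(-1)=(1 7 11 10 8 9)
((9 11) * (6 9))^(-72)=(11)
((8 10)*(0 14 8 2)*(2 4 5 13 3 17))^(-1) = ((0 14 8 10 4 5 13 3 17 2))^(-1) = (0 2 17 3 13 5 4 10 8 14)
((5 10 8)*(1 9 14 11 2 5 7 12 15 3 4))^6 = (1 10 4 5 3 2 15 11 12 14 7 9 8)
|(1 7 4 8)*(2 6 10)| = 12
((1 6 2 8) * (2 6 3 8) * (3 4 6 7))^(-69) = ((1 4 6 7 3 8))^(-69) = (1 7)(3 4)(6 8)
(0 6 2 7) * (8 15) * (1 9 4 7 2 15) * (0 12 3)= (0 6 15 8 1 9 4 7 12 3)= [6, 9, 2, 0, 7, 5, 15, 12, 1, 4, 10, 11, 3, 13, 14, 8]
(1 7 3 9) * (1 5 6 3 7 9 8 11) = (1 9 5 6 3 8 11) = [0, 9, 2, 8, 4, 6, 3, 7, 11, 5, 10, 1]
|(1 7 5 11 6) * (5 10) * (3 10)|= 7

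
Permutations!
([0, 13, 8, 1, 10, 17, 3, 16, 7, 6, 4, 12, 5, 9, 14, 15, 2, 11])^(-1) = (1 3 6 9 13)(2 16 7 8)(4 10)(5 12 11 17)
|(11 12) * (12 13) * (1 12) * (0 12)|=|(0 12 11 13 1)|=5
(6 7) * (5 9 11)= (5 9 11)(6 7)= [0, 1, 2, 3, 4, 9, 7, 6, 8, 11, 10, 5]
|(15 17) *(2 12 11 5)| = |(2 12 11 5)(15 17)| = 4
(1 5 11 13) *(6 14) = [0, 5, 2, 3, 4, 11, 14, 7, 8, 9, 10, 13, 12, 1, 6] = (1 5 11 13)(6 14)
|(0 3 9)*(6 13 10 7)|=12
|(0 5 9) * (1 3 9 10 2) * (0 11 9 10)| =|(0 5)(1 3 10 2)(9 11)| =4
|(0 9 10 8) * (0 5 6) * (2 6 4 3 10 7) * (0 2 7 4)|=14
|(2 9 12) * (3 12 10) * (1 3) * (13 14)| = |(1 3 12 2 9 10)(13 14)| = 6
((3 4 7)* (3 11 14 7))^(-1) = ((3 4)(7 11 14))^(-1) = (3 4)(7 14 11)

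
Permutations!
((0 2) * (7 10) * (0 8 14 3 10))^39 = (0 3 2 10 8 7 14)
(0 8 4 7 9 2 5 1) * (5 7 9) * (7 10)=(0 8 4 9 2 10 7 5 1)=[8, 0, 10, 3, 9, 1, 6, 5, 4, 2, 7]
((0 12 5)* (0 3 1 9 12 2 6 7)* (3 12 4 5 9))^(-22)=(0 6)(2 7)(4 12)(5 9)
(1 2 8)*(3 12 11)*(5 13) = (1 2 8)(3 12 11)(5 13) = [0, 2, 8, 12, 4, 13, 6, 7, 1, 9, 10, 3, 11, 5]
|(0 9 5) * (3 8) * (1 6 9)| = 10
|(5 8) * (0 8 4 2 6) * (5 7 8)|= |(0 5 4 2 6)(7 8)|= 10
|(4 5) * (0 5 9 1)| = |(0 5 4 9 1)| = 5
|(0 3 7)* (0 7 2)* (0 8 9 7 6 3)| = |(2 8 9 7 6 3)| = 6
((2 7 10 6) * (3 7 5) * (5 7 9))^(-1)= ((2 7 10 6)(3 9 5))^(-1)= (2 6 10 7)(3 5 9)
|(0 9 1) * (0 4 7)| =|(0 9 1 4 7)| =5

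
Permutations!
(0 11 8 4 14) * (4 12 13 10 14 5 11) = [4, 1, 2, 3, 5, 11, 6, 7, 12, 9, 14, 8, 13, 10, 0] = (0 4 5 11 8 12 13 10 14)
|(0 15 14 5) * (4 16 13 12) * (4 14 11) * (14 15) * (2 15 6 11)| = 6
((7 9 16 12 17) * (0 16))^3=(0 17)(7 16)(9 12)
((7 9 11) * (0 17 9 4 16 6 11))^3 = ((0 17 9)(4 16 6 11 7))^3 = (17)(4 11 16 7 6)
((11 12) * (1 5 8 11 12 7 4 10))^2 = ((12)(1 5 8 11 7 4 10))^2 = (12)(1 8 7 10 5 11 4)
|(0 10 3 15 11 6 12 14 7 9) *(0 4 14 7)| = 11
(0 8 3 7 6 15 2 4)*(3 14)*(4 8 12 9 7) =(0 12 9 7 6 15 2 8 14 3 4) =[12, 1, 8, 4, 0, 5, 15, 6, 14, 7, 10, 11, 9, 13, 3, 2]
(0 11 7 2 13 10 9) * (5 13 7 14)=(0 11 14 5 13 10 9)(2 7)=[11, 1, 7, 3, 4, 13, 6, 2, 8, 0, 9, 14, 12, 10, 5]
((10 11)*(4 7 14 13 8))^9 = ((4 7 14 13 8)(10 11))^9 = (4 8 13 14 7)(10 11)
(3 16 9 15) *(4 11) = [0, 1, 2, 16, 11, 5, 6, 7, 8, 15, 10, 4, 12, 13, 14, 3, 9] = (3 16 9 15)(4 11)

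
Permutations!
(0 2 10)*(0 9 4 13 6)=(0 2 10 9 4 13 6)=[2, 1, 10, 3, 13, 5, 0, 7, 8, 4, 9, 11, 12, 6]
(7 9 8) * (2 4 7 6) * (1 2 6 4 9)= (1 2 9 8 4 7)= [0, 2, 9, 3, 7, 5, 6, 1, 4, 8]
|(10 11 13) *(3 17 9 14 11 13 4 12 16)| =8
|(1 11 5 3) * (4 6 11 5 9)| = 12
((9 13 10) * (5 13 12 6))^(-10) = ((5 13 10 9 12 6))^(-10) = (5 10 12)(6 13 9)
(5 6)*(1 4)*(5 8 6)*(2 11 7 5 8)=(1 4)(2 11 7 5 8 6)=[0, 4, 11, 3, 1, 8, 2, 5, 6, 9, 10, 7]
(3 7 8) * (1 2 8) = (1 2 8 3 7) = [0, 2, 8, 7, 4, 5, 6, 1, 3]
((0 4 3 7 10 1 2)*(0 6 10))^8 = (10)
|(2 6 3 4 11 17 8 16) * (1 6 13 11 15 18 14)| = 42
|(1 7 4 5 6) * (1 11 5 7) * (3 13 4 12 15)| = |(3 13 4 7 12 15)(5 6 11)| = 6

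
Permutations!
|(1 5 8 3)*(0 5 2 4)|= 7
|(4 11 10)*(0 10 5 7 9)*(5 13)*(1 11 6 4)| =8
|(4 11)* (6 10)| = 2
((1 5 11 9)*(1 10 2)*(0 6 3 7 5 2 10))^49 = ((0 6 3 7 5 11 9)(1 2))^49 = (11)(1 2)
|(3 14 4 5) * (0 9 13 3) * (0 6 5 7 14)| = |(0 9 13 3)(4 7 14)(5 6)| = 12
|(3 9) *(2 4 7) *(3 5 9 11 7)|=|(2 4 3 11 7)(5 9)|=10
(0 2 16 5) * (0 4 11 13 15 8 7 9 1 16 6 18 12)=(0 2 6 18 12)(1 16 5 4 11 13 15 8 7 9)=[2, 16, 6, 3, 11, 4, 18, 9, 7, 1, 10, 13, 0, 15, 14, 8, 5, 17, 12]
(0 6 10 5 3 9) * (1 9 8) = (0 6 10 5 3 8 1 9) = [6, 9, 2, 8, 4, 3, 10, 7, 1, 0, 5]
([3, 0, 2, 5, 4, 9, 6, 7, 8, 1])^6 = [3, 0, 2, 5, 4, 9, 6, 7, 8, 1]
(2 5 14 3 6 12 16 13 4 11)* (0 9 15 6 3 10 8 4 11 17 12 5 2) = (0 9 15 6 5 14 10 8 4 17 12 16 13 11) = [9, 1, 2, 3, 17, 14, 5, 7, 4, 15, 8, 0, 16, 11, 10, 6, 13, 12]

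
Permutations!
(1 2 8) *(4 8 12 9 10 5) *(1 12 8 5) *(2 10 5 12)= (1 10)(2 8)(4 12 9 5)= [0, 10, 8, 3, 12, 4, 6, 7, 2, 5, 1, 11, 9]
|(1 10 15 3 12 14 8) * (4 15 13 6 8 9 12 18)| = 60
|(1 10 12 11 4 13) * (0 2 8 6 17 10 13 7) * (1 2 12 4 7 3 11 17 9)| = 24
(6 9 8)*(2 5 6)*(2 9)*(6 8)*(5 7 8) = (2 7 8 9 6) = [0, 1, 7, 3, 4, 5, 2, 8, 9, 6]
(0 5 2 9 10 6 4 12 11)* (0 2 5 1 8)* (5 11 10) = (0 1 8)(2 9 5 11)(4 12 10 6) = [1, 8, 9, 3, 12, 11, 4, 7, 0, 5, 6, 2, 10]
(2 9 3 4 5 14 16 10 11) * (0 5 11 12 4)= (0 5 14 16 10 12 4 11 2 9 3)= [5, 1, 9, 0, 11, 14, 6, 7, 8, 3, 12, 2, 4, 13, 16, 15, 10]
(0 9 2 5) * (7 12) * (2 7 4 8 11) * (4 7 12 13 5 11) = [9, 1, 11, 3, 8, 0, 6, 13, 4, 12, 10, 2, 7, 5] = (0 9 12 7 13 5)(2 11)(4 8)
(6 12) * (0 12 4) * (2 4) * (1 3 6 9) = (0 12 9 1 3 6 2 4) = [12, 3, 4, 6, 0, 5, 2, 7, 8, 1, 10, 11, 9]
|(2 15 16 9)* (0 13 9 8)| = |(0 13 9 2 15 16 8)| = 7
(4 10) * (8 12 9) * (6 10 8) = (4 8 12 9 6 10) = [0, 1, 2, 3, 8, 5, 10, 7, 12, 6, 4, 11, 9]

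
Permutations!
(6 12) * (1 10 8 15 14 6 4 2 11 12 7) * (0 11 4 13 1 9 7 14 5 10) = (0 11 12 13 1)(2 4)(5 10 8 15)(6 14)(7 9) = [11, 0, 4, 3, 2, 10, 14, 9, 15, 7, 8, 12, 13, 1, 6, 5]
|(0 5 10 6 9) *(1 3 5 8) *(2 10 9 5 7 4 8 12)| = 35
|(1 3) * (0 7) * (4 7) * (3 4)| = 5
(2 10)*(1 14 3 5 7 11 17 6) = (1 14 3 5 7 11 17 6)(2 10) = [0, 14, 10, 5, 4, 7, 1, 11, 8, 9, 2, 17, 12, 13, 3, 15, 16, 6]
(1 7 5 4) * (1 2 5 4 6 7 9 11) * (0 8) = [8, 9, 5, 3, 2, 6, 7, 4, 0, 11, 10, 1] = (0 8)(1 9 11)(2 5 6 7 4)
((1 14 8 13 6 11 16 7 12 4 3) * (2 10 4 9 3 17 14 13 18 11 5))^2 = ((1 13 6 5 2 10 4 17 14 8 18 11 16 7 12 9 3))^2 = (1 6 2 4 14 18 16 12 3 13 5 10 17 8 11 7 9)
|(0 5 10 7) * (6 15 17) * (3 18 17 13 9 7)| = 11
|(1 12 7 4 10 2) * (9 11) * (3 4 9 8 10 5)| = |(1 12 7 9 11 8 10 2)(3 4 5)| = 24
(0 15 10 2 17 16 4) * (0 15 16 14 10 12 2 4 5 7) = (0 16 5 7)(2 17 14 10 4 15 12) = [16, 1, 17, 3, 15, 7, 6, 0, 8, 9, 4, 11, 2, 13, 10, 12, 5, 14]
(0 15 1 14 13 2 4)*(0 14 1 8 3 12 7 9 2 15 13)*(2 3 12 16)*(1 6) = (0 13 15 8 12 7 9 3 16 2 4 14)(1 6) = [13, 6, 4, 16, 14, 5, 1, 9, 12, 3, 10, 11, 7, 15, 0, 8, 2]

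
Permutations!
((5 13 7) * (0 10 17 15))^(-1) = (0 15 17 10)(5 7 13)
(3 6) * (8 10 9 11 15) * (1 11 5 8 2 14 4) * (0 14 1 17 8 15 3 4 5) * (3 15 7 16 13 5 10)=(0 14 10 9)(1 11 15 2)(3 6 4 17 8)(5 7 16 13)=[14, 11, 1, 6, 17, 7, 4, 16, 3, 0, 9, 15, 12, 5, 10, 2, 13, 8]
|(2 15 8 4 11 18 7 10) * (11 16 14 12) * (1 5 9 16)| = 14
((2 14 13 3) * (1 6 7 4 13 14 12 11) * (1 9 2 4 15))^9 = ((1 6 7 15)(2 12 11 9)(3 4 13))^9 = (1 6 7 15)(2 12 11 9)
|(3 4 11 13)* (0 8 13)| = |(0 8 13 3 4 11)| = 6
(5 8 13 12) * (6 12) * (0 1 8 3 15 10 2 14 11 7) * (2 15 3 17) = (0 1 8 13 6 12 5 17 2 14 11 7)(10 15) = [1, 8, 14, 3, 4, 17, 12, 0, 13, 9, 15, 7, 5, 6, 11, 10, 16, 2]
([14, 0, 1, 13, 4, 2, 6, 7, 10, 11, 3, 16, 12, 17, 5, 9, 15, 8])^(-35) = (17)(9 11 16 15)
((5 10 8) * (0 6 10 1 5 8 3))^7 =(0 3 10 6)(1 5)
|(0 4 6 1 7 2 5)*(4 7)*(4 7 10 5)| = 15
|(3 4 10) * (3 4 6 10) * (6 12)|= 5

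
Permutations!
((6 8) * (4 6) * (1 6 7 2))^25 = (1 6 8 4 7 2)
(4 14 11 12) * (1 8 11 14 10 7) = (14)(1 8 11 12 4 10 7) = [0, 8, 2, 3, 10, 5, 6, 1, 11, 9, 7, 12, 4, 13, 14]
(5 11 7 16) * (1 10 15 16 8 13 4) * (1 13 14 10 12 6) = (1 12 6)(4 13)(5 11 7 8 14 10 15 16) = [0, 12, 2, 3, 13, 11, 1, 8, 14, 9, 15, 7, 6, 4, 10, 16, 5]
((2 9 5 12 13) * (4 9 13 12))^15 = (2 13)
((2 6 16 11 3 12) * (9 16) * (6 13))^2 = ((2 13 6 9 16 11 3 12))^2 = (2 6 16 3)(9 11 12 13)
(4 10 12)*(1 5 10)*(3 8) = [0, 5, 2, 8, 1, 10, 6, 7, 3, 9, 12, 11, 4] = (1 5 10 12 4)(3 8)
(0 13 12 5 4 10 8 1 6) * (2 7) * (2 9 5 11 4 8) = (0 13 12 11 4 10 2 7 9 5 8 1 6) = [13, 6, 7, 3, 10, 8, 0, 9, 1, 5, 2, 4, 11, 12]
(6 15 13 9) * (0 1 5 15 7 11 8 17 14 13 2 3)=(0 1 5 15 2 3)(6 7 11 8 17 14 13 9)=[1, 5, 3, 0, 4, 15, 7, 11, 17, 6, 10, 8, 12, 9, 13, 2, 16, 14]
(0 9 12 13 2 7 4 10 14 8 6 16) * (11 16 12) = (0 9 11 16)(2 7 4 10 14 8 6 12 13) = [9, 1, 7, 3, 10, 5, 12, 4, 6, 11, 14, 16, 13, 2, 8, 15, 0]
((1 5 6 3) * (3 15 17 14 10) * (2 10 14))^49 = (1 5 6 15 17 2 10 3)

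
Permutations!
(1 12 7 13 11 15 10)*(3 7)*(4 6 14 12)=(1 4 6 14 12 3 7 13 11 15 10)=[0, 4, 2, 7, 6, 5, 14, 13, 8, 9, 1, 15, 3, 11, 12, 10]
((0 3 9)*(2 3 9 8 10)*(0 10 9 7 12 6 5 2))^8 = ((0 7 12 6 5 2 3 8 9 10))^8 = (0 9 3 5 12)(2 6 7 10 8)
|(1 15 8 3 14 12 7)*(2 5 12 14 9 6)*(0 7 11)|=|(0 7 1 15 8 3 9 6 2 5 12 11)|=12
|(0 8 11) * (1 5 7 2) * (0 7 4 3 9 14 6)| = 12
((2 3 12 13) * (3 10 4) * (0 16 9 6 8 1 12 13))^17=((0 16 9 6 8 1 12)(2 10 4 3 13))^17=(0 6 12 9 1 16 8)(2 4 13 10 3)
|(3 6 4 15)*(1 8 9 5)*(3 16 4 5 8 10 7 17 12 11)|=|(1 10 7 17 12 11 3 6 5)(4 15 16)(8 9)|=18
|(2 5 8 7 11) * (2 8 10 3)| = 12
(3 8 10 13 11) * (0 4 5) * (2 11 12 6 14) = [4, 1, 11, 8, 5, 0, 14, 7, 10, 9, 13, 3, 6, 12, 2] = (0 4 5)(2 11 3 8 10 13 12 6 14)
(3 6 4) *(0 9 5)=[9, 1, 2, 6, 3, 0, 4, 7, 8, 5]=(0 9 5)(3 6 4)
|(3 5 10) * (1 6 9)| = 3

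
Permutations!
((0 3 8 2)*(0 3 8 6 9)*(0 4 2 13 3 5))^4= (0 6 5 3 2 13 4 8 9)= ((0 8 13 3 6 9 4 2 5))^4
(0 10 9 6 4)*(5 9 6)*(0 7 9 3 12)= (0 10 6 4 7 9 5 3 12)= [10, 1, 2, 12, 7, 3, 4, 9, 8, 5, 6, 11, 0]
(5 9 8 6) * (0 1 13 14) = (0 1 13 14)(5 9 8 6) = [1, 13, 2, 3, 4, 9, 5, 7, 6, 8, 10, 11, 12, 14, 0]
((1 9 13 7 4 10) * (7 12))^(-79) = (1 4 12 9 10 7 13)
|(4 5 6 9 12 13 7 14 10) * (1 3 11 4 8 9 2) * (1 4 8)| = 20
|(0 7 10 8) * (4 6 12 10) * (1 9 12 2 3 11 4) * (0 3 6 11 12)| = 4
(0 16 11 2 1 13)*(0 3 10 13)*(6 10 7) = (0 16 11 2 1)(3 7 6 10 13) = [16, 0, 1, 7, 4, 5, 10, 6, 8, 9, 13, 2, 12, 3, 14, 15, 11]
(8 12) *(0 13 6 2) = [13, 1, 0, 3, 4, 5, 2, 7, 12, 9, 10, 11, 8, 6] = (0 13 6 2)(8 12)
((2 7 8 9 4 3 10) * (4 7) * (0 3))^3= (0 2 3 4 10)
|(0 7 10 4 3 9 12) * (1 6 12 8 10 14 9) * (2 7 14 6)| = |(0 14 9 8 10 4 3 1 2 7 6 12)| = 12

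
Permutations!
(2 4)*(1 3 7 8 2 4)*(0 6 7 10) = (0 6 7 8 2 1 3 10) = [6, 3, 1, 10, 4, 5, 7, 8, 2, 9, 0]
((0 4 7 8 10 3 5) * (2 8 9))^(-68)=(0 2 5 9 3 7 10 4 8)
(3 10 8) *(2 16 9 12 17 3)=(2 16 9 12 17 3 10 8)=[0, 1, 16, 10, 4, 5, 6, 7, 2, 12, 8, 11, 17, 13, 14, 15, 9, 3]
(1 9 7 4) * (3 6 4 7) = (1 9 3 6 4) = [0, 9, 2, 6, 1, 5, 4, 7, 8, 3]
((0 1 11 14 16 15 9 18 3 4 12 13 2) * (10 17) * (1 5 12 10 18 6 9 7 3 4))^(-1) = (0 2 13 12 5)(1 3 7 15 16 14 11)(4 18 17 10)(6 9) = ((0 5 12 13 2)(1 11 14 16 15 7 3)(4 10 17 18)(6 9))^(-1)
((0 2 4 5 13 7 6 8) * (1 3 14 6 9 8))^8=(14)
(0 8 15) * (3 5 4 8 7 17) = (0 7 17 3 5 4 8 15) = [7, 1, 2, 5, 8, 4, 6, 17, 15, 9, 10, 11, 12, 13, 14, 0, 16, 3]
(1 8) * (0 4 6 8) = (0 4 6 8 1) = [4, 0, 2, 3, 6, 5, 8, 7, 1]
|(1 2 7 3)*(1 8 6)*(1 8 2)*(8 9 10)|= 12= |(2 7 3)(6 9 10 8)|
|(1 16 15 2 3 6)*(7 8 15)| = |(1 16 7 8 15 2 3 6)| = 8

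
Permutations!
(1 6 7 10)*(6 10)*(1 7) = (1 10 7 6) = [0, 10, 2, 3, 4, 5, 1, 6, 8, 9, 7]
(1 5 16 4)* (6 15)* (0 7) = (0 7)(1 5 16 4)(6 15) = [7, 5, 2, 3, 1, 16, 15, 0, 8, 9, 10, 11, 12, 13, 14, 6, 4]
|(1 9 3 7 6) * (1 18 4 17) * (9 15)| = |(1 15 9 3 7 6 18 4 17)| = 9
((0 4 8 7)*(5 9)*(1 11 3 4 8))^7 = (0 8 7)(1 4 3 11)(5 9)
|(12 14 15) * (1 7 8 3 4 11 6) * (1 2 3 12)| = 30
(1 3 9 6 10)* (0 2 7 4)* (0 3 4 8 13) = (0 2 7 8 13)(1 4 3 9 6 10) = [2, 4, 7, 9, 3, 5, 10, 8, 13, 6, 1, 11, 12, 0]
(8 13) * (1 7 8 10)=[0, 7, 2, 3, 4, 5, 6, 8, 13, 9, 1, 11, 12, 10]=(1 7 8 13 10)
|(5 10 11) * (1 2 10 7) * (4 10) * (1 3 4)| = |(1 2)(3 4 10 11 5 7)| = 6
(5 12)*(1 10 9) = (1 10 9)(5 12) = [0, 10, 2, 3, 4, 12, 6, 7, 8, 1, 9, 11, 5]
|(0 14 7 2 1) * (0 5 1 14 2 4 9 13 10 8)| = 18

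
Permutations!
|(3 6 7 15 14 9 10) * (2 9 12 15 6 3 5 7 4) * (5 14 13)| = |(2 9 10 14 12 15 13 5 7 6 4)| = 11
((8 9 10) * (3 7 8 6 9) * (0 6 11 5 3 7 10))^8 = ((0 6 9)(3 10 11 5)(7 8))^8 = (11)(0 9 6)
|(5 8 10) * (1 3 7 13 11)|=15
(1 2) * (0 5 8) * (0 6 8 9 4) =(0 5 9 4)(1 2)(6 8) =[5, 2, 1, 3, 0, 9, 8, 7, 6, 4]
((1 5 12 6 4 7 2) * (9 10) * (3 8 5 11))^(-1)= (1 2 7 4 6 12 5 8 3 11)(9 10)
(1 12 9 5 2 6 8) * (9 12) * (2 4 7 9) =(12)(1 2 6 8)(4 7 9 5) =[0, 2, 6, 3, 7, 4, 8, 9, 1, 5, 10, 11, 12]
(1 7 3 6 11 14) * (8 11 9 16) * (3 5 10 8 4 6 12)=(1 7 5 10 8 11 14)(3 12)(4 6 9 16)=[0, 7, 2, 12, 6, 10, 9, 5, 11, 16, 8, 14, 3, 13, 1, 15, 4]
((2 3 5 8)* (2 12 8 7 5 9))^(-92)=(12)(2 3 9)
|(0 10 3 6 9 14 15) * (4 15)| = 8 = |(0 10 3 6 9 14 4 15)|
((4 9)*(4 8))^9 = (9)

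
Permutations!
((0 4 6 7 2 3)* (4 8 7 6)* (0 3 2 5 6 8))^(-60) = (8)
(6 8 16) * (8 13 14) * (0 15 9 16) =(0 15 9 16 6 13 14 8) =[15, 1, 2, 3, 4, 5, 13, 7, 0, 16, 10, 11, 12, 14, 8, 9, 6]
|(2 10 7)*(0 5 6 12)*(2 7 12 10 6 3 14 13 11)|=|(0 5 3 14 13 11 2 6 10 12)|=10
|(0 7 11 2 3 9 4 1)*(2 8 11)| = |(0 7 2 3 9 4 1)(8 11)| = 14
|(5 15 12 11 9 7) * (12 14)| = |(5 15 14 12 11 9 7)| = 7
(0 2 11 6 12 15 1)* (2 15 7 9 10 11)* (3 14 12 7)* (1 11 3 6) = [15, 0, 2, 14, 4, 5, 7, 9, 8, 10, 3, 1, 6, 13, 12, 11] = (0 15 11 1)(3 14 12 6 7 9 10)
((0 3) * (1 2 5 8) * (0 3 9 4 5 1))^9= ((0 9 4 5 8)(1 2))^9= (0 8 5 4 9)(1 2)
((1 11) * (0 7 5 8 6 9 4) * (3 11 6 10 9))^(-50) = (0 4 9 10 8 5 7)(1 3)(6 11)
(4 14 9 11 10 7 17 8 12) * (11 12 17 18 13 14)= (4 11 10 7 18 13 14 9 12)(8 17)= [0, 1, 2, 3, 11, 5, 6, 18, 17, 12, 7, 10, 4, 14, 9, 15, 16, 8, 13]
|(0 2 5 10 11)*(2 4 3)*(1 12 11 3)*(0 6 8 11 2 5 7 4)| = |(1 12 2 7 4)(3 5 10)(6 8 11)| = 15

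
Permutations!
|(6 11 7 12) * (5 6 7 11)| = 2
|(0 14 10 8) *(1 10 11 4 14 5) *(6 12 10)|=|(0 5 1 6 12 10 8)(4 14 11)|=21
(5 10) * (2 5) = (2 5 10) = [0, 1, 5, 3, 4, 10, 6, 7, 8, 9, 2]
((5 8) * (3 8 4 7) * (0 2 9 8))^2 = (0 9 5 7)(2 8 4 3)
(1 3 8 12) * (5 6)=(1 3 8 12)(5 6)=[0, 3, 2, 8, 4, 6, 5, 7, 12, 9, 10, 11, 1]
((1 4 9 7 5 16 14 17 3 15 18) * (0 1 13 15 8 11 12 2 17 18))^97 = ((0 1 4 9 7 5 16 14 18 13 15)(2 17 3 8 11 12))^97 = (0 13 14 5 9 1 15 18 16 7 4)(2 17 3 8 11 12)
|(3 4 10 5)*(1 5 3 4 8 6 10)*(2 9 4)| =|(1 5 2 9 4)(3 8 6 10)| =20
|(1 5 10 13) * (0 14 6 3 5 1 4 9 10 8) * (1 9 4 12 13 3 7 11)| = 22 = |(0 14 6 7 11 1 9 10 3 5 8)(12 13)|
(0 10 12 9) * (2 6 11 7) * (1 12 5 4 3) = (0 10 5 4 3 1 12 9)(2 6 11 7) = [10, 12, 6, 1, 3, 4, 11, 2, 8, 0, 5, 7, 9]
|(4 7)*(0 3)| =2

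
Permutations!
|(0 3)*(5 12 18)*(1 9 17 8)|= |(0 3)(1 9 17 8)(5 12 18)|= 12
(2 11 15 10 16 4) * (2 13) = (2 11 15 10 16 4 13) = [0, 1, 11, 3, 13, 5, 6, 7, 8, 9, 16, 15, 12, 2, 14, 10, 4]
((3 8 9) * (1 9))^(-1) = ((1 9 3 8))^(-1) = (1 8 3 9)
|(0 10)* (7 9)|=|(0 10)(7 9)|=2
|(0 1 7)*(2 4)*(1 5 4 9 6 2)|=15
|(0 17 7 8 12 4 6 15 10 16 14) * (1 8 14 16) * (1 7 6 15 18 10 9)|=42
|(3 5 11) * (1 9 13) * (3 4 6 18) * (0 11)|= 21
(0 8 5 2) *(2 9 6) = (0 8 5 9 6 2) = [8, 1, 0, 3, 4, 9, 2, 7, 5, 6]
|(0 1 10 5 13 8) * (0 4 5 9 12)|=20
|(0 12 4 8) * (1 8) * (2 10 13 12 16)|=9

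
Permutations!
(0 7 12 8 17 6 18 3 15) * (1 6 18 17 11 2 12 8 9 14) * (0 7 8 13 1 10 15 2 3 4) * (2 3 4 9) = [8, 6, 12, 3, 0, 5, 17, 13, 11, 14, 15, 4, 2, 1, 10, 7, 16, 18, 9] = (0 8 11 4)(1 6 17 18 9 14 10 15 7 13)(2 12)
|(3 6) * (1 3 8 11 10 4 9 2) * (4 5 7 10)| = 24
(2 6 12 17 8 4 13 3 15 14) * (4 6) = (2 4 13 3 15 14)(6 12 17 8) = [0, 1, 4, 15, 13, 5, 12, 7, 6, 9, 10, 11, 17, 3, 2, 14, 16, 8]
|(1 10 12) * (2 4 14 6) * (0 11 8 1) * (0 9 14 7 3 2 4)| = 13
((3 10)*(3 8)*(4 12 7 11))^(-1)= (3 8 10)(4 11 7 12)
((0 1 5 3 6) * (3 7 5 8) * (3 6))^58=(0 8)(1 6)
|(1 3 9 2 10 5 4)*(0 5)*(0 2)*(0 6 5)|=|(1 3 9 6 5 4)(2 10)|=6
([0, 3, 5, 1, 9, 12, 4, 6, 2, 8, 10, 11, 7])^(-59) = (1 3)(2 4 12 8 6 5 9 7)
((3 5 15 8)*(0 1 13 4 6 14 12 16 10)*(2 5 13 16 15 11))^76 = ((0 1 16 10)(2 5 11)(3 13 4 6 14 12 15 8))^76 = (16)(2 5 11)(3 14)(4 15)(6 8)(12 13)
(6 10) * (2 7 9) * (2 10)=(2 7 9 10 6)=[0, 1, 7, 3, 4, 5, 2, 9, 8, 10, 6]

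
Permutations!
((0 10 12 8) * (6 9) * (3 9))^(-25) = ((0 10 12 8)(3 9 6))^(-25) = (0 8 12 10)(3 6 9)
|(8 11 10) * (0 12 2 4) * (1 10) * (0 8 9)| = |(0 12 2 4 8 11 1 10 9)| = 9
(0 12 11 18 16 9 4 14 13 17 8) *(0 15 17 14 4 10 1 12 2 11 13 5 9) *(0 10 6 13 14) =[2, 12, 11, 3, 4, 9, 13, 7, 15, 6, 1, 18, 14, 0, 5, 17, 10, 8, 16] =(0 2 11 18 16 10 1 12 14 5 9 6 13)(8 15 17)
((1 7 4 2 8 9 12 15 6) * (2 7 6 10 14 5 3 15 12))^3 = ((1 6)(2 8 9)(3 15 10 14 5)(4 7))^3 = (1 6)(3 14 15 5 10)(4 7)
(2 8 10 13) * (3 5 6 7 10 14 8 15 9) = (2 15 9 3 5 6 7 10 13)(8 14) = [0, 1, 15, 5, 4, 6, 7, 10, 14, 3, 13, 11, 12, 2, 8, 9]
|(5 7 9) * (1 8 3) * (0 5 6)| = |(0 5 7 9 6)(1 8 3)| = 15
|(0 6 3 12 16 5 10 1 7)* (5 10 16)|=|(0 6 3 12 5 16 10 1 7)|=9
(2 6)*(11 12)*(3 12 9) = [0, 1, 6, 12, 4, 5, 2, 7, 8, 3, 10, 9, 11] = (2 6)(3 12 11 9)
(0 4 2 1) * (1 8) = (0 4 2 8 1) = [4, 0, 8, 3, 2, 5, 6, 7, 1]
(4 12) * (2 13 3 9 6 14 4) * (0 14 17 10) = [14, 1, 13, 9, 12, 5, 17, 7, 8, 6, 0, 11, 2, 3, 4, 15, 16, 10] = (0 14 4 12 2 13 3 9 6 17 10)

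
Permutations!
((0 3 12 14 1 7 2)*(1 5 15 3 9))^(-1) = ((0 9 1 7 2)(3 12 14 5 15))^(-1) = (0 2 7 1 9)(3 15 5 14 12)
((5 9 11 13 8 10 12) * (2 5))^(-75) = (2 8 9 12 13 5 10 11)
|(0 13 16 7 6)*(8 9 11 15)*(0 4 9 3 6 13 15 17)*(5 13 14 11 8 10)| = 10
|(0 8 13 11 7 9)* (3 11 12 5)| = |(0 8 13 12 5 3 11 7 9)| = 9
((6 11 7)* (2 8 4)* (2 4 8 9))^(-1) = (2 9)(6 7 11)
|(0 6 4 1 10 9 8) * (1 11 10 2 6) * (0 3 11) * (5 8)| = 30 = |(0 1 2 6 4)(3 11 10 9 5 8)|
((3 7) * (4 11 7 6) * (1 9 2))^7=(1 9 2)(3 4 7 6 11)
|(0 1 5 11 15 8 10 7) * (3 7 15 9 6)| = |(0 1 5 11 9 6 3 7)(8 10 15)| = 24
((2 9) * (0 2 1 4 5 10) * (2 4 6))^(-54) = ((0 4 5 10)(1 6 2 9))^(-54) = (0 5)(1 2)(4 10)(6 9)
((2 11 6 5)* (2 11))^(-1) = (5 6 11)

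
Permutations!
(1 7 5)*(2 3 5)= (1 7 2 3 5)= [0, 7, 3, 5, 4, 1, 6, 2]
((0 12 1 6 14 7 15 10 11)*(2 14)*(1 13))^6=(0 14 12 7 13 15 1 10 6 11 2)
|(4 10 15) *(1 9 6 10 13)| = 7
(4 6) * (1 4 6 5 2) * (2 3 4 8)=(1 8 2)(3 4 5)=[0, 8, 1, 4, 5, 3, 6, 7, 2]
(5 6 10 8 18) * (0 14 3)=(0 14 3)(5 6 10 8 18)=[14, 1, 2, 0, 4, 6, 10, 7, 18, 9, 8, 11, 12, 13, 3, 15, 16, 17, 5]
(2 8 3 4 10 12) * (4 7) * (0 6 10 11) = (0 6 10 12 2 8 3 7 4 11) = [6, 1, 8, 7, 11, 5, 10, 4, 3, 9, 12, 0, 2]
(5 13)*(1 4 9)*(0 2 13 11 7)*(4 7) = (0 2 13 5 11 4 9 1 7) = [2, 7, 13, 3, 9, 11, 6, 0, 8, 1, 10, 4, 12, 5]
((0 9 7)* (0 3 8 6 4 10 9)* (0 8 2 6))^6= ((0 8)(2 6 4 10 9 7 3))^6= (2 3 7 9 10 4 6)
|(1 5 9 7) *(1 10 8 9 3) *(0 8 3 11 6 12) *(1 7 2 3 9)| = 35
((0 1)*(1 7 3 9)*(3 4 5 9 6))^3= ((0 7 4 5 9 1)(3 6))^3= (0 5)(1 4)(3 6)(7 9)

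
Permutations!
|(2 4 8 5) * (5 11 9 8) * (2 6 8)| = 7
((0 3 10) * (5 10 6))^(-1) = (0 10 5 6 3)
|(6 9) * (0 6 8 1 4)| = |(0 6 9 8 1 4)| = 6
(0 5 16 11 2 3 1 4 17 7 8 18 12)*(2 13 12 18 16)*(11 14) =(18)(0 5 2 3 1 4 17 7 8 16 14 11 13 12) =[5, 4, 3, 1, 17, 2, 6, 8, 16, 9, 10, 13, 0, 12, 11, 15, 14, 7, 18]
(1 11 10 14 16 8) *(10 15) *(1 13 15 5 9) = [0, 11, 2, 3, 4, 9, 6, 7, 13, 1, 14, 5, 12, 15, 16, 10, 8] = (1 11 5 9)(8 13 15 10 14 16)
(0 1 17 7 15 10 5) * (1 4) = (0 4 1 17 7 15 10 5) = [4, 17, 2, 3, 1, 0, 6, 15, 8, 9, 5, 11, 12, 13, 14, 10, 16, 7]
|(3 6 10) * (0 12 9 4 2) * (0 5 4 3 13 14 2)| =11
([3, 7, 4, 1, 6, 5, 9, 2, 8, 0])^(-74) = [6, 0, 1, 9, 7, 5, 2, 3, 8, 4]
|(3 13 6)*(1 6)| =|(1 6 3 13)| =4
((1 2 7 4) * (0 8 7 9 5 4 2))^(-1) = ((0 8 7 2 9 5 4 1))^(-1) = (0 1 4 5 9 2 7 8)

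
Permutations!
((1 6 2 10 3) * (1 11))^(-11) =((1 6 2 10 3 11))^(-11) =(1 6 2 10 3 11)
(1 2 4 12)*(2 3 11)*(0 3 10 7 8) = [3, 10, 4, 11, 12, 5, 6, 8, 0, 9, 7, 2, 1] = (0 3 11 2 4 12 1 10 7 8)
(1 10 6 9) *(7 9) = (1 10 6 7 9) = [0, 10, 2, 3, 4, 5, 7, 9, 8, 1, 6]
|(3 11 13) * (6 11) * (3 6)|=|(6 11 13)|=3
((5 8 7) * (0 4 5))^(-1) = ((0 4 5 8 7))^(-1) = (0 7 8 5 4)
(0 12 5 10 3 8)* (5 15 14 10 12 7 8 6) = (0 7 8)(3 6 5 12 15 14 10) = [7, 1, 2, 6, 4, 12, 5, 8, 0, 9, 3, 11, 15, 13, 10, 14]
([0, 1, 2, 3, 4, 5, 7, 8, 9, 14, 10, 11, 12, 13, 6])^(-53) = [0, 1, 2, 3, 4, 5, 8, 9, 14, 6, 10, 11, 12, 13, 7]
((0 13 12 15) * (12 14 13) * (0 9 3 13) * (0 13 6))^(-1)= (0 6 3 9 15 12)(13 14)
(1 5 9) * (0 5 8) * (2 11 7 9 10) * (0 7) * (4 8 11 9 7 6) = (0 5 10 2 9 1 11)(4 8 6) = [5, 11, 9, 3, 8, 10, 4, 7, 6, 1, 2, 0]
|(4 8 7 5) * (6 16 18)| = 12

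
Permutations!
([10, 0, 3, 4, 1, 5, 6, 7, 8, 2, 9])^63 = [0, 1, 2, 3, 4, 5, 6, 7, 8, 9, 10]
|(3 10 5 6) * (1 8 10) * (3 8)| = |(1 3)(5 6 8 10)| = 4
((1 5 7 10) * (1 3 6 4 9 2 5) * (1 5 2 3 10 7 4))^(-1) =(10)(1 6 3 9 4 5)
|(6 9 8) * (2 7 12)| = |(2 7 12)(6 9 8)| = 3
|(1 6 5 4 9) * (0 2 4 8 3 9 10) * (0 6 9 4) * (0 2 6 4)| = 10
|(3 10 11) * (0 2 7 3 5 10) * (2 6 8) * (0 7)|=12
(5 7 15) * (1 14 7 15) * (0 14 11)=(0 14 7 1 11)(5 15)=[14, 11, 2, 3, 4, 15, 6, 1, 8, 9, 10, 0, 12, 13, 7, 5]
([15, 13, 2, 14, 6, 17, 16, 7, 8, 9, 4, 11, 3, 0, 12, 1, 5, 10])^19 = (0 13 1 15)(3 14 12)(4 6 16 5 17 10)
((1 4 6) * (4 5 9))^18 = (1 4 5 6 9)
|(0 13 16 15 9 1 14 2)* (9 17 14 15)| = 9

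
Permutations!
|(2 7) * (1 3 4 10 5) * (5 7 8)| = 8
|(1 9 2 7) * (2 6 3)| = |(1 9 6 3 2 7)| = 6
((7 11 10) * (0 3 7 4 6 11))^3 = (4 10 11 6)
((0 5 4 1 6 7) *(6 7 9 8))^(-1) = ((0 5 4 1 7)(6 9 8))^(-1) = (0 7 1 4 5)(6 8 9)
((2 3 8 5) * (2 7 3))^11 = ((3 8 5 7))^11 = (3 7 5 8)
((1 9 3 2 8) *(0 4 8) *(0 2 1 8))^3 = (9)(0 4)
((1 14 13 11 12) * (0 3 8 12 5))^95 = ((0 3 8 12 1 14 13 11 5))^95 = (0 14 3 13 8 11 12 5 1)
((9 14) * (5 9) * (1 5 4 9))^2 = ((1 5)(4 9 14))^2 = (4 14 9)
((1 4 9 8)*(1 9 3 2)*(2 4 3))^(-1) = ((1 3 4 2)(8 9))^(-1) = (1 2 4 3)(8 9)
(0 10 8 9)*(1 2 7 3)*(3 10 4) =(0 4 3 1 2 7 10 8 9) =[4, 2, 7, 1, 3, 5, 6, 10, 9, 0, 8]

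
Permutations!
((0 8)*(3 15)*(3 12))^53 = ((0 8)(3 15 12))^53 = (0 8)(3 12 15)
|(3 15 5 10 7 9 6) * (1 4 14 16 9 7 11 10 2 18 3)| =|(1 4 14 16 9 6)(2 18 3 15 5)(10 11)| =30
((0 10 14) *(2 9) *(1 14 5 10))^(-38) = (0 1 14)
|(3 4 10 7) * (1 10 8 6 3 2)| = 4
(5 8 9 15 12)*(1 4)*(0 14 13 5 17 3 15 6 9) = [14, 4, 2, 15, 1, 8, 9, 7, 0, 6, 10, 11, 17, 5, 13, 12, 16, 3] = (0 14 13 5 8)(1 4)(3 15 12 17)(6 9)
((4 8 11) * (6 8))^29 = (4 6 8 11)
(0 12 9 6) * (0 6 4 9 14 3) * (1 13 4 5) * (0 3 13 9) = (0 12 14 13 4)(1 9 5) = [12, 9, 2, 3, 0, 1, 6, 7, 8, 5, 10, 11, 14, 4, 13]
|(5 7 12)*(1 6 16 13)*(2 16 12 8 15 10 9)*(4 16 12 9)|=13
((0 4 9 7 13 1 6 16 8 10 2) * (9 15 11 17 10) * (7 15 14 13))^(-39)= ((0 4 14 13 1 6 16 8 9 15 11 17 10 2))^(-39)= (0 13 16 15 10 4 1 8 11 2 14 6 9 17)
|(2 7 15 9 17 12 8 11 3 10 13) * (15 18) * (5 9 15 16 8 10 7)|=|(2 5 9 17 12 10 13)(3 7 18 16 8 11)|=42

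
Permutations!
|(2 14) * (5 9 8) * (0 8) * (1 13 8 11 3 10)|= 18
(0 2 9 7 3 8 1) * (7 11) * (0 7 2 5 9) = (0 5 9 11 2)(1 7 3 8) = [5, 7, 0, 8, 4, 9, 6, 3, 1, 11, 10, 2]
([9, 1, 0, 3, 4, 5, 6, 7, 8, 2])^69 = [0, 1, 2, 3, 4, 5, 6, 7, 8, 9]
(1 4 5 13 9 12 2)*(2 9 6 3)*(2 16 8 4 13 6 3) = [0, 13, 1, 16, 5, 6, 2, 7, 4, 12, 10, 11, 9, 3, 14, 15, 8] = (1 13 3 16 8 4 5 6 2)(9 12)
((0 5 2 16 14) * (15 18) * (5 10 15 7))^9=(18)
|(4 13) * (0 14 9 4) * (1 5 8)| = 15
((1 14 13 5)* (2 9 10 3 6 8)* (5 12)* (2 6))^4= (1 5 12 13 14)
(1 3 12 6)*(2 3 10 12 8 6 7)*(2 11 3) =(1 10 12 7 11 3 8 6) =[0, 10, 2, 8, 4, 5, 1, 11, 6, 9, 12, 3, 7]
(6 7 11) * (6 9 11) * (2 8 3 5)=[0, 1, 8, 5, 4, 2, 7, 6, 3, 11, 10, 9]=(2 8 3 5)(6 7)(9 11)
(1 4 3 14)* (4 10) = (1 10 4 3 14) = [0, 10, 2, 14, 3, 5, 6, 7, 8, 9, 4, 11, 12, 13, 1]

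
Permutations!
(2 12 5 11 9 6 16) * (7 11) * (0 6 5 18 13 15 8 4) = (0 6 16 2 12 18 13 15 8 4)(5 7 11 9) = [6, 1, 12, 3, 0, 7, 16, 11, 4, 5, 10, 9, 18, 15, 14, 8, 2, 17, 13]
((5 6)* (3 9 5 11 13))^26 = ((3 9 5 6 11 13))^26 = (3 5 11)(6 13 9)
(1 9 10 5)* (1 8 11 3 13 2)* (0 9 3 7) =(0 9 10 5 8 11 7)(1 3 13 2) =[9, 3, 1, 13, 4, 8, 6, 0, 11, 10, 5, 7, 12, 2]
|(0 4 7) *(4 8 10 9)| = 6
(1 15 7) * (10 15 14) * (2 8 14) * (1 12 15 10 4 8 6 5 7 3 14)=(1 2 6 5 7 12 15 3 14 4 8)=[0, 2, 6, 14, 8, 7, 5, 12, 1, 9, 10, 11, 15, 13, 4, 3]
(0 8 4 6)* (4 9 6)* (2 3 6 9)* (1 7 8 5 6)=(9)(0 5 6)(1 7 8 2 3)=[5, 7, 3, 1, 4, 6, 0, 8, 2, 9]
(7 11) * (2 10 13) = (2 10 13)(7 11) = [0, 1, 10, 3, 4, 5, 6, 11, 8, 9, 13, 7, 12, 2]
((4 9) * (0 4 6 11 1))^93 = (0 6)(1 9)(4 11)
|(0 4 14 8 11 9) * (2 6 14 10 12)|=|(0 4 10 12 2 6 14 8 11 9)|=10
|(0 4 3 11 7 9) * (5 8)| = |(0 4 3 11 7 9)(5 8)| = 6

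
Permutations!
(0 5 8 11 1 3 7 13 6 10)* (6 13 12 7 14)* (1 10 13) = (0 5 8 11 10)(1 3 14 6 13)(7 12) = [5, 3, 2, 14, 4, 8, 13, 12, 11, 9, 0, 10, 7, 1, 6]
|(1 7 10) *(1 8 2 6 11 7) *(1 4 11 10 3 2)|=|(1 4 11 7 3 2 6 10 8)|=9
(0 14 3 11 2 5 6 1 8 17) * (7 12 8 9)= (0 14 3 11 2 5 6 1 9 7 12 8 17)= [14, 9, 5, 11, 4, 6, 1, 12, 17, 7, 10, 2, 8, 13, 3, 15, 16, 0]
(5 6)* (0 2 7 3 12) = (0 2 7 3 12)(5 6) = [2, 1, 7, 12, 4, 6, 5, 3, 8, 9, 10, 11, 0]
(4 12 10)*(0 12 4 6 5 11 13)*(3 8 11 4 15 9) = [12, 1, 2, 8, 15, 4, 5, 7, 11, 3, 6, 13, 10, 0, 14, 9] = (0 12 10 6 5 4 15 9 3 8 11 13)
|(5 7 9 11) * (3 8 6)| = |(3 8 6)(5 7 9 11)| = 12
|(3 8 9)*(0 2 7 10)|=12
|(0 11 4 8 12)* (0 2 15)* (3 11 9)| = |(0 9 3 11 4 8 12 2 15)| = 9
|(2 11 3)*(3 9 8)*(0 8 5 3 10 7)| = |(0 8 10 7)(2 11 9 5 3)| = 20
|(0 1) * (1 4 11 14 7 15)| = |(0 4 11 14 7 15 1)| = 7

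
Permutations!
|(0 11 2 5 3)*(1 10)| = 10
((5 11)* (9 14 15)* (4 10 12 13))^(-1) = (4 13 12 10)(5 11)(9 15 14)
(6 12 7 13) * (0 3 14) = (0 3 14)(6 12 7 13) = [3, 1, 2, 14, 4, 5, 12, 13, 8, 9, 10, 11, 7, 6, 0]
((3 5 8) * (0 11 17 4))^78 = ((0 11 17 4)(3 5 8))^78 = (0 17)(4 11)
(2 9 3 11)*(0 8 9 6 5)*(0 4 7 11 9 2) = (0 8 2 6 5 4 7 11)(3 9) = [8, 1, 6, 9, 7, 4, 5, 11, 2, 3, 10, 0]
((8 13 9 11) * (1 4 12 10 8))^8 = (13)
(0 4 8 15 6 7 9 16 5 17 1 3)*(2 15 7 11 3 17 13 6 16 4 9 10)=(0 9 4 8 7 10 2 15 16 5 13 6 11 3)(1 17)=[9, 17, 15, 0, 8, 13, 11, 10, 7, 4, 2, 3, 12, 6, 14, 16, 5, 1]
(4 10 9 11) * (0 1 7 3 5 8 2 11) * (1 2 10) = (0 2 11 4 1 7 3 5 8 10 9) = [2, 7, 11, 5, 1, 8, 6, 3, 10, 0, 9, 4]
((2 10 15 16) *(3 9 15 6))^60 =((2 10 6 3 9 15 16))^60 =(2 9 10 15 6 16 3)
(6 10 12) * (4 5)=(4 5)(6 10 12)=[0, 1, 2, 3, 5, 4, 10, 7, 8, 9, 12, 11, 6]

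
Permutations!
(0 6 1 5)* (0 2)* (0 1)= (0 6)(1 5 2)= [6, 5, 1, 3, 4, 2, 0]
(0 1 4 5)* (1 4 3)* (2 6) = (0 4 5)(1 3)(2 6) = [4, 3, 6, 1, 5, 0, 2]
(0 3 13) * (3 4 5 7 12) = (0 4 5 7 12 3 13) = [4, 1, 2, 13, 5, 7, 6, 12, 8, 9, 10, 11, 3, 0]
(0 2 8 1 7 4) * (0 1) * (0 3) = (0 2 8 3)(1 7 4) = [2, 7, 8, 0, 1, 5, 6, 4, 3]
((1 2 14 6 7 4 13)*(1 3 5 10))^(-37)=((1 2 14 6 7 4 13 3 5 10))^(-37)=(1 6 13 10 14 4 5 2 7 3)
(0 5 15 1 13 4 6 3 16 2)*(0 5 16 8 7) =(0 16 2 5 15 1 13 4 6 3 8 7) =[16, 13, 5, 8, 6, 15, 3, 0, 7, 9, 10, 11, 12, 4, 14, 1, 2]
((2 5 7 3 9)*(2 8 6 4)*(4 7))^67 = (2 5 4)(3 8 7 9 6)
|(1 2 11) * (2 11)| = 2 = |(1 11)|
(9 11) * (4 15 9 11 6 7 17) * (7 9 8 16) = [0, 1, 2, 3, 15, 5, 9, 17, 16, 6, 10, 11, 12, 13, 14, 8, 7, 4] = (4 15 8 16 7 17)(6 9)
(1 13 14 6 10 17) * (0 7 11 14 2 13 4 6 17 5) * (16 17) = (0 7 11 14 16 17 1 4 6 10 5)(2 13) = [7, 4, 13, 3, 6, 0, 10, 11, 8, 9, 5, 14, 12, 2, 16, 15, 17, 1]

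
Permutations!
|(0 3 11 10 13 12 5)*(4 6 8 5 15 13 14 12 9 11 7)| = |(0 3 7 4 6 8 5)(9 11 10 14 12 15 13)| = 7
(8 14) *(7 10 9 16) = (7 10 9 16)(8 14) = [0, 1, 2, 3, 4, 5, 6, 10, 14, 16, 9, 11, 12, 13, 8, 15, 7]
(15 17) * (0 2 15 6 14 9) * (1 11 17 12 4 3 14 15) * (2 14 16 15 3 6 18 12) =[14, 11, 1, 16, 6, 5, 3, 7, 8, 0, 10, 17, 4, 13, 9, 2, 15, 18, 12] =(0 14 9)(1 11 17 18 12 4 6 3 16 15 2)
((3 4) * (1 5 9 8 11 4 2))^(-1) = (1 2 3 4 11 8 9 5)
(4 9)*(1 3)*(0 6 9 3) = [6, 0, 2, 1, 3, 5, 9, 7, 8, 4] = (0 6 9 4 3 1)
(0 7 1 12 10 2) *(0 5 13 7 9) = (0 9)(1 12 10 2 5 13 7) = [9, 12, 5, 3, 4, 13, 6, 1, 8, 0, 2, 11, 10, 7]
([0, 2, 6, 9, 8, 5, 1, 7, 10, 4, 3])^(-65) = [0, 2, 6, 3, 4, 5, 1, 7, 8, 9, 10]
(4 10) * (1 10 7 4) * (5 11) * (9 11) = (1 10)(4 7)(5 9 11) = [0, 10, 2, 3, 7, 9, 6, 4, 8, 11, 1, 5]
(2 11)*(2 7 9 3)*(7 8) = [0, 1, 11, 2, 4, 5, 6, 9, 7, 3, 10, 8] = (2 11 8 7 9 3)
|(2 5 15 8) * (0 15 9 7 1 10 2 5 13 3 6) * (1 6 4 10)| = |(0 15 8 5 9 7 6)(2 13 3 4 10)| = 35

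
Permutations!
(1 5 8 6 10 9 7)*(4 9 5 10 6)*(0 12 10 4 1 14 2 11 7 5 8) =(0 12 10 8 1 4 9 5)(2 11 7 14) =[12, 4, 11, 3, 9, 0, 6, 14, 1, 5, 8, 7, 10, 13, 2]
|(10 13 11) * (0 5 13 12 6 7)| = 8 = |(0 5 13 11 10 12 6 7)|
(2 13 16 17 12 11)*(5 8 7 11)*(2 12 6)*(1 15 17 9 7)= (1 15 17 6 2 13 16 9 7 11 12 5 8)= [0, 15, 13, 3, 4, 8, 2, 11, 1, 7, 10, 12, 5, 16, 14, 17, 9, 6]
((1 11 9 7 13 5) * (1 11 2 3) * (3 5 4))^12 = ((1 2 5 11 9 7 13 4 3))^12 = (1 11 13)(2 9 4)(3 5 7)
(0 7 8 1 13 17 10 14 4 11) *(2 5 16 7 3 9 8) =(0 3 9 8 1 13 17 10 14 4 11)(2 5 16 7) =[3, 13, 5, 9, 11, 16, 6, 2, 1, 8, 14, 0, 12, 17, 4, 15, 7, 10]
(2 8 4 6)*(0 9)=(0 9)(2 8 4 6)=[9, 1, 8, 3, 6, 5, 2, 7, 4, 0]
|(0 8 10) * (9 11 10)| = 5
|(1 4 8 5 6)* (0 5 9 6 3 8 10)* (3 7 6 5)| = 10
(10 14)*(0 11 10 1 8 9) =[11, 8, 2, 3, 4, 5, 6, 7, 9, 0, 14, 10, 12, 13, 1] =(0 11 10 14 1 8 9)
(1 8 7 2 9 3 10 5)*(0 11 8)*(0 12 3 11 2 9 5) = [2, 12, 5, 10, 4, 1, 6, 9, 7, 11, 0, 8, 3] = (0 2 5 1 12 3 10)(7 9 11 8)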